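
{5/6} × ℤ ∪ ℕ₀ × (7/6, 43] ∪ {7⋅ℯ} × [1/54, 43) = ({5/6} × ℤ) ∪ (ℕ₀ × (7/6, 43]) ∪ ({7⋅ℯ} × [1/54, 43))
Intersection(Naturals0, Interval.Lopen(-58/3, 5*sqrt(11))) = Range(0, 17, 1)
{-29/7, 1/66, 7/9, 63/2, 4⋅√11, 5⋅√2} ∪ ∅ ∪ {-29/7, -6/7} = {-29/7, -6/7, 1/66, 7/9, 63/2, 4⋅√11, 5⋅√2}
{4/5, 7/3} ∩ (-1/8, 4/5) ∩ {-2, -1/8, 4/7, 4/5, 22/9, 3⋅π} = ∅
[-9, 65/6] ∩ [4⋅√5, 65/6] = [4⋅√5, 65/6]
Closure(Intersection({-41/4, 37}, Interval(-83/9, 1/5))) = EmptySet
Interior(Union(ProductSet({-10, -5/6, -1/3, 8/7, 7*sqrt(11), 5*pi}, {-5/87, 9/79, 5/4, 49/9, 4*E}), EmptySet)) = EmptySet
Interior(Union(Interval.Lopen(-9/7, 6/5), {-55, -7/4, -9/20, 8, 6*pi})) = Interval.open(-9/7, 6/5)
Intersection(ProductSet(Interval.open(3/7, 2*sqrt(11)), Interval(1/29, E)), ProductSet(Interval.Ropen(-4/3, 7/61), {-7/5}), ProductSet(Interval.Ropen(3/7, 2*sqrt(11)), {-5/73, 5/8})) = EmptySet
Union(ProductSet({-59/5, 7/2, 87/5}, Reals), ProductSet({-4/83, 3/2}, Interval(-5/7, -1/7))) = Union(ProductSet({-4/83, 3/2}, Interval(-5/7, -1/7)), ProductSet({-59/5, 7/2, 87/5}, Reals))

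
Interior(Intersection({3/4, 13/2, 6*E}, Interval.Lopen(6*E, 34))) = EmptySet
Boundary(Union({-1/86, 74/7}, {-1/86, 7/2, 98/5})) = {-1/86, 7/2, 74/7, 98/5}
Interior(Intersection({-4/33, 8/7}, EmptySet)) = EmptySet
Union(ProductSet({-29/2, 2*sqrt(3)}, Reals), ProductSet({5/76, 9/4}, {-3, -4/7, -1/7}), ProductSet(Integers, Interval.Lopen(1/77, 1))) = Union(ProductSet({-29/2, 2*sqrt(3)}, Reals), ProductSet({5/76, 9/4}, {-3, -4/7, -1/7}), ProductSet(Integers, Interval.Lopen(1/77, 1)))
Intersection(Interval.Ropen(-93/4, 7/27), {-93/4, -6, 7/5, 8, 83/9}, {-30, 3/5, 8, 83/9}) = EmptySet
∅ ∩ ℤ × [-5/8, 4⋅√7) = ∅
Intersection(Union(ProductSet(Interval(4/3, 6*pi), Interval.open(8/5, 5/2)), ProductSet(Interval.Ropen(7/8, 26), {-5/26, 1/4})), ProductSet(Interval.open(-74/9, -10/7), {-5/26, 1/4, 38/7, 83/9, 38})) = EmptySet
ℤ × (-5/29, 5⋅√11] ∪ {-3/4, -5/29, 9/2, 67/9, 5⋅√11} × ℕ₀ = (ℤ × (-5/29, 5⋅√11]) ∪ ({-3/4, -5/29, 9/2, 67/9, 5⋅√11} × ℕ₀)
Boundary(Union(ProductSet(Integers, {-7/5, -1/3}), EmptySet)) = ProductSet(Integers, {-7/5, -1/3})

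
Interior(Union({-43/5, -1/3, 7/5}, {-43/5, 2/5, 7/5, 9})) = EmptySet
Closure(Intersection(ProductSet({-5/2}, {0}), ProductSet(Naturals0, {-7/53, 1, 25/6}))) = EmptySet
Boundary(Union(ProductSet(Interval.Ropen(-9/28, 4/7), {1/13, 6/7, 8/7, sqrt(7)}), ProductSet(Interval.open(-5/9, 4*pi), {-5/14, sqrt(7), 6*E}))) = Union(ProductSet(Interval(-5/9, 4*pi), {-5/14, sqrt(7), 6*E}), ProductSet(Interval(-9/28, 4/7), {1/13, 6/7, 8/7, sqrt(7)}))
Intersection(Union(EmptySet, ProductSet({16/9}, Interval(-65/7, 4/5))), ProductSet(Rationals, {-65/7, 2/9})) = ProductSet({16/9}, {-65/7, 2/9})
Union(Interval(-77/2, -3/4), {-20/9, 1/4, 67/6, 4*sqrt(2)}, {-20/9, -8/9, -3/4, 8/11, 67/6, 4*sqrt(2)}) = Union({1/4, 8/11, 67/6, 4*sqrt(2)}, Interval(-77/2, -3/4))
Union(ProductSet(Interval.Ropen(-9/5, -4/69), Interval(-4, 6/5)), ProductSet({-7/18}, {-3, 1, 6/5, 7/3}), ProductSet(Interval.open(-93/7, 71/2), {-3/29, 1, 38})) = Union(ProductSet({-7/18}, {-3, 1, 6/5, 7/3}), ProductSet(Interval.open(-93/7, 71/2), {-3/29, 1, 38}), ProductSet(Interval.Ropen(-9/5, -4/69), Interval(-4, 6/5)))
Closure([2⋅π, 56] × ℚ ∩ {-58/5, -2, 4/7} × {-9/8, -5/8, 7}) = ∅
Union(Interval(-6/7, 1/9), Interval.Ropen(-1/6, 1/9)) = Interval(-6/7, 1/9)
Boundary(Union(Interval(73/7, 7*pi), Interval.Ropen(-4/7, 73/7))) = {-4/7, 7*pi}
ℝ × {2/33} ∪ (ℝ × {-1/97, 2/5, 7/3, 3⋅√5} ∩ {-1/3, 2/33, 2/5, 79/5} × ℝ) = (ℝ × {2/33}) ∪ ({-1/3, 2/33, 2/5, 79/5} × {-1/97, 2/5, 7/3, 3⋅√5})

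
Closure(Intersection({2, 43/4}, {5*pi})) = EmptySet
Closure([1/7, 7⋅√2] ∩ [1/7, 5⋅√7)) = [1/7, 7⋅√2]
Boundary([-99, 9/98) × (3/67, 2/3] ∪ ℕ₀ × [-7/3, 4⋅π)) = ({-99, 9/98} × [3/67, 2/3]) ∪ ([-99, 9/98] × {3/67, 2/3}) ∪ (ℕ₀ \ (-99, 9/98) × [-7/3, 4⋅π]) ∪ (ℕ₀ × ([-7/3, 3/67] ∪ [2/3, 4⋅π]))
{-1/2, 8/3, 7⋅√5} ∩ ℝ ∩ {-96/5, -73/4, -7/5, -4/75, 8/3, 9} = {8/3}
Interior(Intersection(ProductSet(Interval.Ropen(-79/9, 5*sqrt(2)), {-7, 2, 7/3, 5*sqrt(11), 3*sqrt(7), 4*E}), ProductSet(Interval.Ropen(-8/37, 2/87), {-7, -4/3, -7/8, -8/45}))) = EmptySet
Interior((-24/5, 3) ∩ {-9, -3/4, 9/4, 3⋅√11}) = ∅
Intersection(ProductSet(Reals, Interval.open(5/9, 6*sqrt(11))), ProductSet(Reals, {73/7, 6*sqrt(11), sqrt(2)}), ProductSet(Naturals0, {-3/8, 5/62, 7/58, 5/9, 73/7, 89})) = ProductSet(Naturals0, {73/7})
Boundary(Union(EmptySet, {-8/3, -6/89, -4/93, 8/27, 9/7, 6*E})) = {-8/3, -6/89, -4/93, 8/27, 9/7, 6*E}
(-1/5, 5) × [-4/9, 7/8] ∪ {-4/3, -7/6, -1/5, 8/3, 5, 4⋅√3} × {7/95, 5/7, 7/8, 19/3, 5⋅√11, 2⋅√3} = ((-1/5, 5) × [-4/9, 7/8]) ∪ ({-4/3, -7/6, -1/5, 8/3, 5, 4⋅√3} × {7/95, 5/7, 7/8, 19/3, 5⋅√11, 2⋅√3})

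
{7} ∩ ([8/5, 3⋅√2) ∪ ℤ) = {7}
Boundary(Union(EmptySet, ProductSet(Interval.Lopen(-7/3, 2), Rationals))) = ProductSet(Interval(-7/3, 2), Reals)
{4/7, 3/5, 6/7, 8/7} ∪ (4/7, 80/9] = [4/7, 80/9]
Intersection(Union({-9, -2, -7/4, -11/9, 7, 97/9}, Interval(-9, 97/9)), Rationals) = Intersection(Interval(-9, 97/9), Rationals)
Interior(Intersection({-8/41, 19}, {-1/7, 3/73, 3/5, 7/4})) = EmptySet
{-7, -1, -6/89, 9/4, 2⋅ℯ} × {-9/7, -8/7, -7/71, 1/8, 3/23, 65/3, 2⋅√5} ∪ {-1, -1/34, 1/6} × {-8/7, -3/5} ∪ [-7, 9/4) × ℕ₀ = ([-7, 9/4) × ℕ₀) ∪ ({-1, -1/34, 1/6} × {-8/7, -3/5}) ∪ ({-7, -1, -6/89, 9/4, 2⋅ℯ} × {-9/7, -8/7, -7/71, 1/8, 3/23, 65/3, 2⋅√5})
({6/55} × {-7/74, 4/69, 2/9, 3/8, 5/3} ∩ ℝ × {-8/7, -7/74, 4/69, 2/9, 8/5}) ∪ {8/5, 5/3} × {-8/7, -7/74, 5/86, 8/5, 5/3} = ({6/55} × {-7/74, 4/69, 2/9}) ∪ ({8/5, 5/3} × {-8/7, -7/74, 5/86, 8/5, 5/3})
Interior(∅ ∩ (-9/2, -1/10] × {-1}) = ∅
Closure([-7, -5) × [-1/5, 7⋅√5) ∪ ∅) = ({-7, -5} × [-1/5, 7⋅√5]) ∪ ([-7, -5] × {-1/5, 7⋅√5}) ∪ ([-7, -5) × [-1/5, 7⋅√5))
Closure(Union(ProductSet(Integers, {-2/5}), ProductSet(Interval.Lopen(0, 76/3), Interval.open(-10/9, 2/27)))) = Union(ProductSet({0, 76/3}, Interval(-10/9, 2/27)), ProductSet(Integers, {-2/5}), ProductSet(Interval(0, 76/3), {-10/9, 2/27}), ProductSet(Interval.Lopen(0, 76/3), Interval.open(-10/9, 2/27)))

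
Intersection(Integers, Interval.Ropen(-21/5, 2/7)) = Range(-4, 1, 1)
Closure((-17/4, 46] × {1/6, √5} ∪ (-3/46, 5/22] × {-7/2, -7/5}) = ([-3/46, 5/22] × {-7/2, -7/5}) ∪ ([-17/4, 46] × {1/6, √5})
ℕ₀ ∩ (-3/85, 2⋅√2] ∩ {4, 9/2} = ∅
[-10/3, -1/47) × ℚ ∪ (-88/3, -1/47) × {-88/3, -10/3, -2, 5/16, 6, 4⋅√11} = ([-10/3, -1/47) × ℚ) ∪ ((-88/3, -1/47) × {-88/3, -10/3, -2, 5/16, 6, 4⋅√11})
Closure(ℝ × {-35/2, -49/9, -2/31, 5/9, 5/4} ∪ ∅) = ℝ × {-35/2, -49/9, -2/31, 5/9, 5/4}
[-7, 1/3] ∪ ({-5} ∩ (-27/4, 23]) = [-7, 1/3]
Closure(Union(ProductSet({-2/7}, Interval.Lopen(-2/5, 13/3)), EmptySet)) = ProductSet({-2/7}, Interval(-2/5, 13/3))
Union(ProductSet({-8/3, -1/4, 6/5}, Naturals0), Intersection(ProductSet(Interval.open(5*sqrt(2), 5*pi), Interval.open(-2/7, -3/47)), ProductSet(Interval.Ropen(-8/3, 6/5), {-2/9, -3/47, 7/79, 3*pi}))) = ProductSet({-8/3, -1/4, 6/5}, Naturals0)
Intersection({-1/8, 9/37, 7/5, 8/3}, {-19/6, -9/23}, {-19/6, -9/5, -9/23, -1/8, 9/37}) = EmptySet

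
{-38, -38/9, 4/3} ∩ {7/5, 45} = ∅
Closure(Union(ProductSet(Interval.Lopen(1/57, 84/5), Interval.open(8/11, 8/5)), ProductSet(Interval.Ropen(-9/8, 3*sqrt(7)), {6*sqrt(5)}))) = Union(ProductSet({1/57, 84/5}, Interval(8/11, 8/5)), ProductSet(Interval(-9/8, 3*sqrt(7)), {6*sqrt(5)}), ProductSet(Interval(1/57, 84/5), {8/11, 8/5}), ProductSet(Interval.Lopen(1/57, 84/5), Interval.open(8/11, 8/5)))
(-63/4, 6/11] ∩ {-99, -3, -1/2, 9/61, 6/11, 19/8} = {-3, -1/2, 9/61, 6/11}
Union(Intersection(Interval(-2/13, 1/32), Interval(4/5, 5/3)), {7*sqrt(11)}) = {7*sqrt(11)}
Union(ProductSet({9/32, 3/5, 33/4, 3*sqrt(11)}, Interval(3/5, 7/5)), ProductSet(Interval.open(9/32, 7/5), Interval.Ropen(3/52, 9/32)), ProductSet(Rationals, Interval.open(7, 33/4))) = Union(ProductSet({9/32, 3/5, 33/4, 3*sqrt(11)}, Interval(3/5, 7/5)), ProductSet(Interval.open(9/32, 7/5), Interval.Ropen(3/52, 9/32)), ProductSet(Rationals, Interval.open(7, 33/4)))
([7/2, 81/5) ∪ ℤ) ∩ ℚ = ℤ ∪ (ℚ ∩ [7/2, 81/5))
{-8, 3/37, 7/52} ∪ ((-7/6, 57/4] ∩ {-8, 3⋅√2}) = {-8, 3/37, 7/52, 3⋅√2}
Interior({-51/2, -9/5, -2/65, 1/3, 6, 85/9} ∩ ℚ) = ∅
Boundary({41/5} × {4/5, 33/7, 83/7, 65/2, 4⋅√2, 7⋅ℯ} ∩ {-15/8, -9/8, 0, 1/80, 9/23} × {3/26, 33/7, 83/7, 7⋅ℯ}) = ∅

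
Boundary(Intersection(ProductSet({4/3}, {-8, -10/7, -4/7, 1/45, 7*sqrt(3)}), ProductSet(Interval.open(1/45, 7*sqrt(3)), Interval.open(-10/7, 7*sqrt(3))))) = ProductSet({4/3}, {-4/7, 1/45})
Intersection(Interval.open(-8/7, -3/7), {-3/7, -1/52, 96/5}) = EmptySet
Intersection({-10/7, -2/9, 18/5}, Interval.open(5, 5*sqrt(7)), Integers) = EmptySet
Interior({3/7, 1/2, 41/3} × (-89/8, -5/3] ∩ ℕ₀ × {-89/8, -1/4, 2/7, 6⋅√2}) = ∅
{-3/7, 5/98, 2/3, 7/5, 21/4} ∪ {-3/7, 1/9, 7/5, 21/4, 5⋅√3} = {-3/7, 5/98, 1/9, 2/3, 7/5, 21/4, 5⋅√3}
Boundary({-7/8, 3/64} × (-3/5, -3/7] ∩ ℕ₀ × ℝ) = ∅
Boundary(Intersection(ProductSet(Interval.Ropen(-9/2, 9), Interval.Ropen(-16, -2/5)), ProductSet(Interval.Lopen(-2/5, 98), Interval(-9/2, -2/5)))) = Union(ProductSet({-2/5, 9}, Interval(-9/2, -2/5)), ProductSet(Interval(-2/5, 9), {-9/2, -2/5}))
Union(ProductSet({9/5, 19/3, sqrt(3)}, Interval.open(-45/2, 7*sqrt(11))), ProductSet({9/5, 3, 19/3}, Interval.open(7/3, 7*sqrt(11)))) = Union(ProductSet({9/5, 3, 19/3}, Interval.open(7/3, 7*sqrt(11))), ProductSet({9/5, 19/3, sqrt(3)}, Interval.open(-45/2, 7*sqrt(11))))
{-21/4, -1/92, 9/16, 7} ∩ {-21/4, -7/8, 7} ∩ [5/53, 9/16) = ∅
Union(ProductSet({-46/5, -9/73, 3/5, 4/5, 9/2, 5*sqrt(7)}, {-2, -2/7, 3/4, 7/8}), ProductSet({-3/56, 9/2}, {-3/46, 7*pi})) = Union(ProductSet({-3/56, 9/2}, {-3/46, 7*pi}), ProductSet({-46/5, -9/73, 3/5, 4/5, 9/2, 5*sqrt(7)}, {-2, -2/7, 3/4, 7/8}))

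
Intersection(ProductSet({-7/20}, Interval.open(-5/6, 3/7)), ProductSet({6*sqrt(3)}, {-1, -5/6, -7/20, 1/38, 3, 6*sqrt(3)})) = EmptySet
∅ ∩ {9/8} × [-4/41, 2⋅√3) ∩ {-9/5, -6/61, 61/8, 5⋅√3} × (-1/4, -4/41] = ∅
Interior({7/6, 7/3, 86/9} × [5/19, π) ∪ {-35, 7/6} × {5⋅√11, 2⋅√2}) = ∅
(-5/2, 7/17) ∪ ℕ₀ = (-5/2, 7/17) ∪ ℕ₀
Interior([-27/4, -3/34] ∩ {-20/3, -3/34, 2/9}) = ∅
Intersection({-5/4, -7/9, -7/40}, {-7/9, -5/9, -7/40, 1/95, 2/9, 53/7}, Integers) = EmptySet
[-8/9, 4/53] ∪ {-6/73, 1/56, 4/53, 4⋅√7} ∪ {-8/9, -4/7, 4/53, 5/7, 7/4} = [-8/9, 4/53] ∪ {5/7, 7/4, 4⋅√7}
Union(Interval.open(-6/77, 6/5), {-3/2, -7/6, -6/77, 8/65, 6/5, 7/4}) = Union({-3/2, -7/6, 7/4}, Interval(-6/77, 6/5))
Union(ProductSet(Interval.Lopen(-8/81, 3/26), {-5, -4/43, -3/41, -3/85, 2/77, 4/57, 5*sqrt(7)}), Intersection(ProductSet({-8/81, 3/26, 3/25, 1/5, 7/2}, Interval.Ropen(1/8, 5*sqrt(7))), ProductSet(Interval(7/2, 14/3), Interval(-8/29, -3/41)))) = ProductSet(Interval.Lopen(-8/81, 3/26), {-5, -4/43, -3/41, -3/85, 2/77, 4/57, 5*sqrt(7)})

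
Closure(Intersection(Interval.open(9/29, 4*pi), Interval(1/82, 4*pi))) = Interval(9/29, 4*pi)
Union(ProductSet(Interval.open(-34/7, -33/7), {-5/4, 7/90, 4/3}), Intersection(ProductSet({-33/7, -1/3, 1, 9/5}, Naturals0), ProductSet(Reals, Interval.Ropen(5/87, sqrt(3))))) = Union(ProductSet({-33/7, -1/3, 1, 9/5}, Range(1, 2, 1)), ProductSet(Interval.open(-34/7, -33/7), {-5/4, 7/90, 4/3}))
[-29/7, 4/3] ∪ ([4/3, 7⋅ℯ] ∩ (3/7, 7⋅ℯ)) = [-29/7, 7⋅ℯ)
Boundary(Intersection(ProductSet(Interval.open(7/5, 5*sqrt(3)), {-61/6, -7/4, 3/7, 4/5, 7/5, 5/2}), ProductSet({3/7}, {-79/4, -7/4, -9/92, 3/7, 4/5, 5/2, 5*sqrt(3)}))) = EmptySet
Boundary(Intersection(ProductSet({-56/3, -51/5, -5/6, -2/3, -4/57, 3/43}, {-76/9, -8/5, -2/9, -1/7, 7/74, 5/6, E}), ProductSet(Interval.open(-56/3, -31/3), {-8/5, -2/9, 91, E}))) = EmptySet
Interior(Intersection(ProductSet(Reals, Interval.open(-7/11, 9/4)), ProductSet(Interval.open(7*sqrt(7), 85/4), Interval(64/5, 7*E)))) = EmptySet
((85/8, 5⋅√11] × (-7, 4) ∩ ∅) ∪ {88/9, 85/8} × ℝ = {88/9, 85/8} × ℝ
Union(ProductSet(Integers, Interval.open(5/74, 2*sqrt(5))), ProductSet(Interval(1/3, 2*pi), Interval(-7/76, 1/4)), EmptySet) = Union(ProductSet(Integers, Interval.open(5/74, 2*sqrt(5))), ProductSet(Interval(1/3, 2*pi), Interval(-7/76, 1/4)))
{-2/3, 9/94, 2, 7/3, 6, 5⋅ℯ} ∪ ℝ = ℝ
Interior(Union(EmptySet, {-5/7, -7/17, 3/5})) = EmptySet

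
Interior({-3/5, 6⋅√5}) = ∅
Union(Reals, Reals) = Reals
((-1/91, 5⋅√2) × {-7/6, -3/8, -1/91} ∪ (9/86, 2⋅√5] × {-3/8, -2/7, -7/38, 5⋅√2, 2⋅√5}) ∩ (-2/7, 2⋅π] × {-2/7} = (9/86, 2⋅√5] × {-2/7}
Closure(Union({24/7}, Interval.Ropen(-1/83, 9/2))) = Interval(-1/83, 9/2)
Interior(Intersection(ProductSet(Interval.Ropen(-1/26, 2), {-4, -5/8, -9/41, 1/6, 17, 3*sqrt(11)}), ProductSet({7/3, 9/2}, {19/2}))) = EmptySet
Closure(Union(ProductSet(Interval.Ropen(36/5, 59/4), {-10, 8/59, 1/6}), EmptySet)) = ProductSet(Interval(36/5, 59/4), {-10, 8/59, 1/6})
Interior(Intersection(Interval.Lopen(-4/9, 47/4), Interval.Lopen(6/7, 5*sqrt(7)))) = Interval.open(6/7, 47/4)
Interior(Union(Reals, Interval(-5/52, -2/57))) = Interval(-oo, oo)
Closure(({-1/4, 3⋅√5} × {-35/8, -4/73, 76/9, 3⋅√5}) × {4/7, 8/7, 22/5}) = ({-1/4, 3⋅√5} × {-35/8, -4/73, 76/9, 3⋅√5}) × {4/7, 8/7, 22/5}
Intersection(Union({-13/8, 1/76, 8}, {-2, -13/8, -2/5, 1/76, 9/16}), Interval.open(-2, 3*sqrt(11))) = {-13/8, -2/5, 1/76, 9/16, 8}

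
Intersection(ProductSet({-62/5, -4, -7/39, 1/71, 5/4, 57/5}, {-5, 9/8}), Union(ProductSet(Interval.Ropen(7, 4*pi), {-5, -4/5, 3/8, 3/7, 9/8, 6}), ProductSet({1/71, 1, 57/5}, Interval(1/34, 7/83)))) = ProductSet({57/5}, {-5, 9/8})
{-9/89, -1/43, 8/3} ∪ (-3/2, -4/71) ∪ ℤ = ℤ ∪ (-3/2, -4/71) ∪ {-1/43, 8/3}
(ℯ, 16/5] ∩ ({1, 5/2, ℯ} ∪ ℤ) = {3}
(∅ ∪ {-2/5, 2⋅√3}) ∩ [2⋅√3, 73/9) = {2⋅√3}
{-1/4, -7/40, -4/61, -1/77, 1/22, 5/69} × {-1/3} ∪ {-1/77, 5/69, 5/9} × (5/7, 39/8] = ({-1/77, 5/69, 5/9} × (5/7, 39/8]) ∪ ({-1/4, -7/40, -4/61, -1/77, 1/22, 5/69} × {-1/3})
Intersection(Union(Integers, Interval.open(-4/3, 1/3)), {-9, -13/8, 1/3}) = {-9}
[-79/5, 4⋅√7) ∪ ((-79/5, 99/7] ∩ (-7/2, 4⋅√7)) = [-79/5, 4⋅√7)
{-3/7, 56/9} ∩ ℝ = {-3/7, 56/9}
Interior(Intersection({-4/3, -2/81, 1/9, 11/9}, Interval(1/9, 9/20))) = EmptySet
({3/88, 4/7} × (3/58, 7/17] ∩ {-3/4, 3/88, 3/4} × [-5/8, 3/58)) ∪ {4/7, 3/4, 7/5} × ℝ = {4/7, 3/4, 7/5} × ℝ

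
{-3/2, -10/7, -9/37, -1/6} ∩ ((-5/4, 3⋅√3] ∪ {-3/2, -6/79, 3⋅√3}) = {-3/2, -9/37, -1/6}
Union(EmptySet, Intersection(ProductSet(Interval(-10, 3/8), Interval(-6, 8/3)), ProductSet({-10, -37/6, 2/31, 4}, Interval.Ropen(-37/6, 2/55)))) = ProductSet({-10, -37/6, 2/31}, Interval.Ropen(-6, 2/55))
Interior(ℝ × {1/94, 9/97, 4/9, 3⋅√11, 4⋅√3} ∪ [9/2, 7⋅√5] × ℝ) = (9/2, 7⋅√5) × ℝ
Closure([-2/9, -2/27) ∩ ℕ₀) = ∅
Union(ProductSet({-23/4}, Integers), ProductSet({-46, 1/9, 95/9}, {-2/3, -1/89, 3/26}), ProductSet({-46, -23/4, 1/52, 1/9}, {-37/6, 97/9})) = Union(ProductSet({-23/4}, Integers), ProductSet({-46, 1/9, 95/9}, {-2/3, -1/89, 3/26}), ProductSet({-46, -23/4, 1/52, 1/9}, {-37/6, 97/9}))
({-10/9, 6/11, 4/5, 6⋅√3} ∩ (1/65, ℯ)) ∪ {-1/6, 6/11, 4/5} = {-1/6, 6/11, 4/5}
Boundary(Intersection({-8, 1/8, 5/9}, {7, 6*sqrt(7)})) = EmptySet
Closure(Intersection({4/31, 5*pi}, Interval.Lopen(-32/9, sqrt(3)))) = {4/31}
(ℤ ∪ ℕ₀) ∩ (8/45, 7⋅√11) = {1, 2, …, 23}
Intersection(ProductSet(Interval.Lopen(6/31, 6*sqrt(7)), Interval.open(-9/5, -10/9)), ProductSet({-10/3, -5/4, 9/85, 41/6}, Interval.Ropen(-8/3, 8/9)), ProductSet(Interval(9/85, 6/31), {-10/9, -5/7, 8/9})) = EmptySet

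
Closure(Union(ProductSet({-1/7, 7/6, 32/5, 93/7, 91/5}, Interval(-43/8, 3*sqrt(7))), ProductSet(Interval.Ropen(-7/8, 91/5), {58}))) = Union(ProductSet({-1/7, 7/6, 32/5, 93/7, 91/5}, Interval(-43/8, 3*sqrt(7))), ProductSet(Interval(-7/8, 91/5), {58}))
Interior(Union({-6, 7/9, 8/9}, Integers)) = EmptySet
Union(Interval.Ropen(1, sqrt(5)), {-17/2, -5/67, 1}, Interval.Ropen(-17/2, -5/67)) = Union(Interval(-17/2, -5/67), Interval.Ropen(1, sqrt(5)))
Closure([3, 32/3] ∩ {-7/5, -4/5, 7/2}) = {7/2}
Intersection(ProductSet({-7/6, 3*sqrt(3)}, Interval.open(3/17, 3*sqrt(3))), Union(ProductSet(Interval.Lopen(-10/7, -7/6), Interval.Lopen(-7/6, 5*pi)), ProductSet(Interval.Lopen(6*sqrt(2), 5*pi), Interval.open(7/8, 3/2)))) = ProductSet({-7/6}, Interval.open(3/17, 3*sqrt(3)))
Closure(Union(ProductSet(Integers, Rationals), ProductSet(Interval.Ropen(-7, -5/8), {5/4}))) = Union(ProductSet(Integers, Reals), ProductSet(Interval(-7, -5/8), {5/4}))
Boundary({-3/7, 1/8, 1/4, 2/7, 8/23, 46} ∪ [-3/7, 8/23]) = {-3/7, 8/23, 46}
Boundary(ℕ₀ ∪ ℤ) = ℤ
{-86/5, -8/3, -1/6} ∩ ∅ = ∅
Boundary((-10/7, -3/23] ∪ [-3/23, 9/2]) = {-10/7, 9/2}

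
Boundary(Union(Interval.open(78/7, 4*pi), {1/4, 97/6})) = {1/4, 78/7, 97/6, 4*pi}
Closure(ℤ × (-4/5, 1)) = ℤ × [-4/5, 1]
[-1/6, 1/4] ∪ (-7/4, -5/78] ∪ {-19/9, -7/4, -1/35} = {-19/9} ∪ [-7/4, 1/4]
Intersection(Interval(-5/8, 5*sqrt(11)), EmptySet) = EmptySet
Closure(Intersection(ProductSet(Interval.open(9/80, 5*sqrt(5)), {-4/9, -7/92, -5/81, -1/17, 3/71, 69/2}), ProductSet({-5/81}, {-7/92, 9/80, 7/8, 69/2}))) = EmptySet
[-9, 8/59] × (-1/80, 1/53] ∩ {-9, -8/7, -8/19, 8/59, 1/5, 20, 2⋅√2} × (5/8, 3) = ∅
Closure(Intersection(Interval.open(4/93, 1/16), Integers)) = EmptySet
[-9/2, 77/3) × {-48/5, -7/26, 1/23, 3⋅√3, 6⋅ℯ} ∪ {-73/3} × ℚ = ({-73/3} × ℚ) ∪ ([-9/2, 77/3) × {-48/5, -7/26, 1/23, 3⋅√3, 6⋅ℯ})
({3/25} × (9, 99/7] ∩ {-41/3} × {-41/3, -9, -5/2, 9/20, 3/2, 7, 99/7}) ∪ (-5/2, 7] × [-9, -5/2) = (-5/2, 7] × [-9, -5/2)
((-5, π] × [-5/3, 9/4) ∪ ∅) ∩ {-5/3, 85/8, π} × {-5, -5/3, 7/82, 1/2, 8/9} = {-5/3, π} × {-5/3, 7/82, 1/2, 8/9}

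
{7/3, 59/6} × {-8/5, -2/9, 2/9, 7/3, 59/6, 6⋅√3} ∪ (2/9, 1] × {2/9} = ((2/9, 1] × {2/9}) ∪ ({7/3, 59/6} × {-8/5, -2/9, 2/9, 7/3, 59/6, 6⋅√3})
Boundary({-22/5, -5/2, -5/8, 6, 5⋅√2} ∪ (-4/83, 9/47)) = {-22/5, -5/2, -5/8, -4/83, 9/47, 6, 5⋅√2}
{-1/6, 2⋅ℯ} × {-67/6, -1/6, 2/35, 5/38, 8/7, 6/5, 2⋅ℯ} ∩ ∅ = ∅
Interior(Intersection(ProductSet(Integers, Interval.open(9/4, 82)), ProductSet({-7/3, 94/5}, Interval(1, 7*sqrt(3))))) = EmptySet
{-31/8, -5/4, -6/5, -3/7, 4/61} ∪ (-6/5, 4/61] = {-31/8, -5/4} ∪ [-6/5, 4/61]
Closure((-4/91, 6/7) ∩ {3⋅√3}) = ∅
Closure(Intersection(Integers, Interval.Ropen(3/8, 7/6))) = Range(1, 2, 1)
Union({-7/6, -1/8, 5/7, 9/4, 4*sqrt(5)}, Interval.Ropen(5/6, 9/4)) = Union({-7/6, -1/8, 5/7, 4*sqrt(5)}, Interval(5/6, 9/4))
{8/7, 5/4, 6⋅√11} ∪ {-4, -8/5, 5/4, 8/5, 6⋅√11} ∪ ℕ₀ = {-4, -8/5, 8/7, 5/4, 8/5, 6⋅√11} ∪ ℕ₀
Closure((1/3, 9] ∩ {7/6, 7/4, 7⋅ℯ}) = {7/6, 7/4}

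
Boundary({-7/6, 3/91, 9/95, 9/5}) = {-7/6, 3/91, 9/95, 9/5}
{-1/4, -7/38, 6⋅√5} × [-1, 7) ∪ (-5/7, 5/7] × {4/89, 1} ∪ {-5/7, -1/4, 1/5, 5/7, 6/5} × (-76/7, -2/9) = ((-5/7, 5/7] × {4/89, 1}) ∪ ({-5/7, -1/4, 1/5, 5/7, 6/5} × (-76/7, -2/9)) ∪ ({-1/4, -7/38, 6⋅√5} × [-1, 7))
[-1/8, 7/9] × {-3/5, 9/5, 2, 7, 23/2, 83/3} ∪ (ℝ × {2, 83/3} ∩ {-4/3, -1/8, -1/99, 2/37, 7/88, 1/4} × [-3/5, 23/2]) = ({-4/3, -1/8, -1/99, 2/37, 7/88, 1/4} × {2}) ∪ ([-1/8, 7/9] × {-3/5, 9/5, 2, 7, 23/2, 83/3})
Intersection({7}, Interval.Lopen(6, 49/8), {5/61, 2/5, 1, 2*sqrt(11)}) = EmptySet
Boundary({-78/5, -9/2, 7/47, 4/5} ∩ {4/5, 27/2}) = {4/5}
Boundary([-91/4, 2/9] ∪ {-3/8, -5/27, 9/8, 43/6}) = {-91/4, 2/9, 9/8, 43/6}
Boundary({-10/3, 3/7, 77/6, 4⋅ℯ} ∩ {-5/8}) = ∅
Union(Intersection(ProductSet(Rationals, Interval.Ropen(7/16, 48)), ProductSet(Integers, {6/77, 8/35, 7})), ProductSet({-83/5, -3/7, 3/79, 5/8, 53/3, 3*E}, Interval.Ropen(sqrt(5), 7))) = Union(ProductSet({-83/5, -3/7, 3/79, 5/8, 53/3, 3*E}, Interval.Ropen(sqrt(5), 7)), ProductSet(Integers, {7}))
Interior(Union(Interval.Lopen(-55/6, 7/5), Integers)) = Union(Complement(Integers, Union(Complement(Integers, Interval.open(-55/6, 7/5)), {-55/6, 7/5})), Complement(Interval.open(-55/6, 7/5), Complement(Integers, Interval.open(-55/6, 7/5))), Complement(Range(-9, 2, 1), Complement(Integers, Interval.open(-55/6, 7/5))), Complement(Range(-9, 2, 1), Union(Complement(Integers, Interval.open(-55/6, 7/5)), {-55/6, 7/5})))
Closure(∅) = ∅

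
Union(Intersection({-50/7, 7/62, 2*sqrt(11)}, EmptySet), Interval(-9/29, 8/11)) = Interval(-9/29, 8/11)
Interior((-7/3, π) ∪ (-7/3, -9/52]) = (-7/3, π)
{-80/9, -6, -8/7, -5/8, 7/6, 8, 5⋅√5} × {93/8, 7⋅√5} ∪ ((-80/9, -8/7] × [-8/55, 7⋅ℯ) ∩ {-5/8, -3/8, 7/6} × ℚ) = {-80/9, -6, -8/7, -5/8, 7/6, 8, 5⋅√5} × {93/8, 7⋅√5}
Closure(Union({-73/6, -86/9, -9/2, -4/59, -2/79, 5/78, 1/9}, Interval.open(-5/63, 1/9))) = Union({-73/6, -86/9, -9/2}, Interval(-5/63, 1/9))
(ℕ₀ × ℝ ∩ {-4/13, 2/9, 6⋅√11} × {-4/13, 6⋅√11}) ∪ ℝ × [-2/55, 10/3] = ℝ × [-2/55, 10/3]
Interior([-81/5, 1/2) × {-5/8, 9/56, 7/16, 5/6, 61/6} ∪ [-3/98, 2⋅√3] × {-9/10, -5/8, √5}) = ∅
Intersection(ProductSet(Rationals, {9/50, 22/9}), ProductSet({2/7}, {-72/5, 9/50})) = ProductSet({2/7}, {9/50})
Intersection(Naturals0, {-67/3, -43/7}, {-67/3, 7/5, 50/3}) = EmptySet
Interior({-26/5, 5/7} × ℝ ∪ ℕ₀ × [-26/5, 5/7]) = ∅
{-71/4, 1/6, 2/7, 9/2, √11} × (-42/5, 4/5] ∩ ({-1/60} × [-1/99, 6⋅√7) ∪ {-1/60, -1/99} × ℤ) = ∅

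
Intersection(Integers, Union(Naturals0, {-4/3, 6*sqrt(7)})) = Naturals0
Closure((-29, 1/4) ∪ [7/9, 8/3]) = [-29, 1/4] ∪ [7/9, 8/3]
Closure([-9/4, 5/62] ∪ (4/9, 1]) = [-9/4, 5/62] ∪ [4/9, 1]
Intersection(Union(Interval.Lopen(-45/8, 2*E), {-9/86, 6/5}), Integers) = Range(-5, 6, 1)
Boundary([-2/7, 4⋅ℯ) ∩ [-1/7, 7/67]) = {-1/7, 7/67}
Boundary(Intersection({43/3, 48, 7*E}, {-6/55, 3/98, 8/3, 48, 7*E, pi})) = {48, 7*E}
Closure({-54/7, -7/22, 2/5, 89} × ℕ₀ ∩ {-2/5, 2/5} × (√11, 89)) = {2/5} × {4, 5, …, 88}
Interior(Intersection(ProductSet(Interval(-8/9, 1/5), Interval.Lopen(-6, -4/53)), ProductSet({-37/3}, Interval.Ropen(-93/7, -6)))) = EmptySet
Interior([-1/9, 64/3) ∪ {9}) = (-1/9, 64/3)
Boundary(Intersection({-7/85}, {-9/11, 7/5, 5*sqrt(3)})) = EmptySet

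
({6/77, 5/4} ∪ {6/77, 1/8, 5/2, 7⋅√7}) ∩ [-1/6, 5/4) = {6/77, 1/8}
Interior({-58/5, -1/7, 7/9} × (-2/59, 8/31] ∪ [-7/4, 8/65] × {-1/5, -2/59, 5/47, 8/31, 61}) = ∅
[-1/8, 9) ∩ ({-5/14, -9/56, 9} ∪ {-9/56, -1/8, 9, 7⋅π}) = {-1/8}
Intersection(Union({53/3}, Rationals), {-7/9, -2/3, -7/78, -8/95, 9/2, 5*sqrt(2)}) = {-7/9, -2/3, -7/78, -8/95, 9/2}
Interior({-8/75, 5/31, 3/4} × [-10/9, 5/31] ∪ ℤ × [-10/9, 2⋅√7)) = ∅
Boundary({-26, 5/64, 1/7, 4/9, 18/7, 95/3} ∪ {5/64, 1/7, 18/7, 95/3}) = {-26, 5/64, 1/7, 4/9, 18/7, 95/3}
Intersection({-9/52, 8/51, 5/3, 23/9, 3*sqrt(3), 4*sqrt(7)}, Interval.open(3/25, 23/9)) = {8/51, 5/3}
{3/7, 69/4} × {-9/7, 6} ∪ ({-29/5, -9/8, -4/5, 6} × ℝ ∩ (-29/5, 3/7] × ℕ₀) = ({-9/8, -4/5} × ℕ₀) ∪ ({3/7, 69/4} × {-9/7, 6})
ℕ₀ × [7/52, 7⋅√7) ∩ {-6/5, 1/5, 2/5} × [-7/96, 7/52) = ∅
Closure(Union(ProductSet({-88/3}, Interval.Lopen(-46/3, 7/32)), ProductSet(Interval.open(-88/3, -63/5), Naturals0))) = Union(ProductSet({-88/3}, Interval(-46/3, 7/32)), ProductSet(Interval(-88/3, -63/5), Naturals0))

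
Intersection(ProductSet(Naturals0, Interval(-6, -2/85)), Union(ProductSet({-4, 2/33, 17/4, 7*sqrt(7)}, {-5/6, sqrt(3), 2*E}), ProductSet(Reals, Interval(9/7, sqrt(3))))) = EmptySet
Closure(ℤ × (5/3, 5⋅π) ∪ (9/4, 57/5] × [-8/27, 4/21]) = (ℤ × [5/3, 5⋅π]) ∪ ([9/4, 57/5] × [-8/27, 4/21])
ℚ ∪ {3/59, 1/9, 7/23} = ℚ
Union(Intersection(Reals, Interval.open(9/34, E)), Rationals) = Union(Interval.Ropen(9/34, E), Rationals)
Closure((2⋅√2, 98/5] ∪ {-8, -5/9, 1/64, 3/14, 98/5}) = {-8, -5/9, 1/64, 3/14} ∪ [2⋅√2, 98/5]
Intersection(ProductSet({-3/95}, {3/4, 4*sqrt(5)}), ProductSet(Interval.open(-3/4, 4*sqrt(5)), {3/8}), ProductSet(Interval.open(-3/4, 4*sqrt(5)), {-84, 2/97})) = EmptySet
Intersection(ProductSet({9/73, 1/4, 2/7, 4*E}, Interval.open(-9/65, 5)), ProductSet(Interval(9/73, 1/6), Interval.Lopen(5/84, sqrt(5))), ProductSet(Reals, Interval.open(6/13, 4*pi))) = ProductSet({9/73}, Interval.Lopen(6/13, sqrt(5)))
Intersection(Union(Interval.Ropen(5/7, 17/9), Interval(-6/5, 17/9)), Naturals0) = Range(0, 2, 1)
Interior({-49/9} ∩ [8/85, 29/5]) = ∅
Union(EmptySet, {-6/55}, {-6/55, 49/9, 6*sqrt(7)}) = {-6/55, 49/9, 6*sqrt(7)}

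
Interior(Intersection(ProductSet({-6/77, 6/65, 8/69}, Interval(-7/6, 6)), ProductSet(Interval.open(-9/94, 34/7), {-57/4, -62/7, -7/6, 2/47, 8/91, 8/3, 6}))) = EmptySet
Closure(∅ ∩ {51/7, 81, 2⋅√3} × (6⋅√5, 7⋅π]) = ∅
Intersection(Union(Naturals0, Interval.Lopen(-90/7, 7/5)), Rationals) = Union(Intersection(Interval.Lopen(-90/7, 7/5), Rationals), Naturals0)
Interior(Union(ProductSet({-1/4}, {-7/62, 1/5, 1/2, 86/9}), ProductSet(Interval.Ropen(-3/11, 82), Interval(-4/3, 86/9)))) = ProductSet(Interval.open(-3/11, 82), Interval.open(-4/3, 86/9))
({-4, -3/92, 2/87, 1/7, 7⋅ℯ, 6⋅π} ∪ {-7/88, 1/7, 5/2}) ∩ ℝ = {-4, -7/88, -3/92, 2/87, 1/7, 5/2, 7⋅ℯ, 6⋅π}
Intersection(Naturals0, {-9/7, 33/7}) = EmptySet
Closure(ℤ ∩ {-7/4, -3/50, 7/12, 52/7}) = ∅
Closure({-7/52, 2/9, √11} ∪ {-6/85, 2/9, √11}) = {-7/52, -6/85, 2/9, √11}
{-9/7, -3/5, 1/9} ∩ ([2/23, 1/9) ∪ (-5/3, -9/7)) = ∅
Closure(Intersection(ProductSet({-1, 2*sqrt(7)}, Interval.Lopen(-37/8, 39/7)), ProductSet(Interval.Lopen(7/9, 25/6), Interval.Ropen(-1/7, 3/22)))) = EmptySet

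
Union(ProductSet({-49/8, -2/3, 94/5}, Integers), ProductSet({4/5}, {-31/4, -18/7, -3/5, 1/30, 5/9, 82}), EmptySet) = Union(ProductSet({4/5}, {-31/4, -18/7, -3/5, 1/30, 5/9, 82}), ProductSet({-49/8, -2/3, 94/5}, Integers))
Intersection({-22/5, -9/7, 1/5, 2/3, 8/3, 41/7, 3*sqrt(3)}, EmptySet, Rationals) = EmptySet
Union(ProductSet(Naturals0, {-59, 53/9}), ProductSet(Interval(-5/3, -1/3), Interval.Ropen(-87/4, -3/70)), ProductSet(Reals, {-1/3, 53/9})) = Union(ProductSet(Interval(-5/3, -1/3), Interval.Ropen(-87/4, -3/70)), ProductSet(Naturals0, {-59, 53/9}), ProductSet(Reals, {-1/3, 53/9}))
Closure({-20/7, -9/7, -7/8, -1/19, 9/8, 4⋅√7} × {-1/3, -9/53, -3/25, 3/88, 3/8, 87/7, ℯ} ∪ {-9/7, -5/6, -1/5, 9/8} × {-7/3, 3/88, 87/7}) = ({-9/7, -5/6, -1/5, 9/8} × {-7/3, 3/88, 87/7}) ∪ ({-20/7, -9/7, -7/8, -1/19, 9/8, 4⋅√7} × {-1/3, -9/53, -3/25, 3/88, 3/8, 87/7, ℯ})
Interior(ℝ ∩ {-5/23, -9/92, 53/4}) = ∅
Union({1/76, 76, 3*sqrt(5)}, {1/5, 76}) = {1/76, 1/5, 76, 3*sqrt(5)}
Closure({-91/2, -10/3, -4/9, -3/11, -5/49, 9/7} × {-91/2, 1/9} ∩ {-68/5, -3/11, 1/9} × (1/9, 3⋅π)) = ∅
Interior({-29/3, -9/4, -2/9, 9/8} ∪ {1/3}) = ∅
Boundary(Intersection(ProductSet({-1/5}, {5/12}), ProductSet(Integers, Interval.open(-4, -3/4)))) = EmptySet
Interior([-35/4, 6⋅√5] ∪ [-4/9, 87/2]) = (-35/4, 87/2)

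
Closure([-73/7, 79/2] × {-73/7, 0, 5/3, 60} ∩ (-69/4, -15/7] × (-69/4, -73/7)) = ∅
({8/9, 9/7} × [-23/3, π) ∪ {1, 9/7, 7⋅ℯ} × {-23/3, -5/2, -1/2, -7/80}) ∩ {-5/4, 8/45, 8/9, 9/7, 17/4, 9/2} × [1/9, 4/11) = {8/9, 9/7} × [1/9, 4/11)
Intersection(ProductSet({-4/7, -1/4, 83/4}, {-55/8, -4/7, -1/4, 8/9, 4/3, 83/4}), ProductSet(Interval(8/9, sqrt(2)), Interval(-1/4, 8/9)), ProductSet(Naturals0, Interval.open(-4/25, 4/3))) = EmptySet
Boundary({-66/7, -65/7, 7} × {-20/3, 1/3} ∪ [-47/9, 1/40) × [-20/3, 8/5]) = ({-66/7, -65/7, 7} × {-20/3, 1/3}) ∪ ({-47/9, 1/40} × [-20/3, 8/5]) ∪ ([-47/9, 1/40] × {-20/3, 8/5})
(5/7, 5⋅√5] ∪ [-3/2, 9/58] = [-3/2, 9/58] ∪ (5/7, 5⋅√5]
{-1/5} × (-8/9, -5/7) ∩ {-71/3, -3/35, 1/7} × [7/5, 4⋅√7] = ∅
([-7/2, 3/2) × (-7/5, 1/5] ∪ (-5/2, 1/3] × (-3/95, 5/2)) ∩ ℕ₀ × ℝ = ({0} × (-3/95, 5/2)) ∪ ({0, 1} × (-7/5, 1/5])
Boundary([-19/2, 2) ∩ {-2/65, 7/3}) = {-2/65}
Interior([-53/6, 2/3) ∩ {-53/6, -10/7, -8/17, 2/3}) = ∅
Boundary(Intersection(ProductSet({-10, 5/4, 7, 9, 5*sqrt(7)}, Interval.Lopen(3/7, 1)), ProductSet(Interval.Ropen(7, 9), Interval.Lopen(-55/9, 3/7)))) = EmptySet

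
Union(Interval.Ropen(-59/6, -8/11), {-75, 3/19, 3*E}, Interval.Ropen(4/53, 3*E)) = Union({-75}, Interval.Ropen(-59/6, -8/11), Interval(4/53, 3*E))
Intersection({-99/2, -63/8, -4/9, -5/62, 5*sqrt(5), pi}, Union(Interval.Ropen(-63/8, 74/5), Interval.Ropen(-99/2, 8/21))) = {-99/2, -63/8, -4/9, -5/62, 5*sqrt(5), pi}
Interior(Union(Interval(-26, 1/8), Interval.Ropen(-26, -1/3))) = Interval.open(-26, 1/8)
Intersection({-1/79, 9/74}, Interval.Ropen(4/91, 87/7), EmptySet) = EmptySet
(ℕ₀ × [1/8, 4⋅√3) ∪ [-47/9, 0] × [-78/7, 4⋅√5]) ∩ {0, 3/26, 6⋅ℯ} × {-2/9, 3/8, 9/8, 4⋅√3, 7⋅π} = {0} × {-2/9, 3/8, 9/8, 4⋅√3}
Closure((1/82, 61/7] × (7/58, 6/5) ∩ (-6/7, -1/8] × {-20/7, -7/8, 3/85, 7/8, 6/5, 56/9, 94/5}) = ∅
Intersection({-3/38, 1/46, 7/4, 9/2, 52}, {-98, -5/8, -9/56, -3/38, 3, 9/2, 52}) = {-3/38, 9/2, 52}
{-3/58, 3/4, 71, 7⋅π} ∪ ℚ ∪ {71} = ℚ ∪ {7⋅π}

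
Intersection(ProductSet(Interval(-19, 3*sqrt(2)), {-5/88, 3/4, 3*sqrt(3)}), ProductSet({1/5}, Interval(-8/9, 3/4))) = ProductSet({1/5}, {-5/88, 3/4})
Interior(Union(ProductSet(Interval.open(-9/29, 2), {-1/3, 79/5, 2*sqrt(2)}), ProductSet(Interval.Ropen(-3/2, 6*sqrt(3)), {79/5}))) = EmptySet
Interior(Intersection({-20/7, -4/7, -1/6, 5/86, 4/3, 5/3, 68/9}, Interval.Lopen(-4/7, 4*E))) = EmptySet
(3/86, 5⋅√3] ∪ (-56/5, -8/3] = (-56/5, -8/3] ∪ (3/86, 5⋅√3]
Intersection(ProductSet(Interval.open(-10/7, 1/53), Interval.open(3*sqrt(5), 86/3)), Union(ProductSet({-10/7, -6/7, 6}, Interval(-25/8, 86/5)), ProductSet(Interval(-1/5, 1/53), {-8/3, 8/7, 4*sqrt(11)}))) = Union(ProductSet({-6/7}, Interval.Lopen(3*sqrt(5), 86/5)), ProductSet(Interval.Ropen(-1/5, 1/53), {4*sqrt(11)}))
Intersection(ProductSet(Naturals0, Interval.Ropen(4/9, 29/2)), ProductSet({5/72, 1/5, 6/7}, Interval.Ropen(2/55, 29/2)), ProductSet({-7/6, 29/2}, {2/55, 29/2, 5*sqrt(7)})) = EmptySet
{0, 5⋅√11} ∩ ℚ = {0}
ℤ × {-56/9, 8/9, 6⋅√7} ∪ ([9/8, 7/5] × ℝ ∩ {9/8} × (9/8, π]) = ({9/8} × (9/8, π]) ∪ (ℤ × {-56/9, 8/9, 6⋅√7})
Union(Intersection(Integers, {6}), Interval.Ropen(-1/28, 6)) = Interval(-1/28, 6)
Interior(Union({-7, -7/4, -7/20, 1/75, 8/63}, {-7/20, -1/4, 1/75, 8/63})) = EmptySet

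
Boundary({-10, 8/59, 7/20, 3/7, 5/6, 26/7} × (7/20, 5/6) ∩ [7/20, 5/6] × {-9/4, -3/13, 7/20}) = ∅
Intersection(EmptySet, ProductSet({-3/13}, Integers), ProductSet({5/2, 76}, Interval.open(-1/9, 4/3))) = EmptySet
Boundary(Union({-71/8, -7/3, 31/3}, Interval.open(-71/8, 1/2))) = {-71/8, 1/2, 31/3}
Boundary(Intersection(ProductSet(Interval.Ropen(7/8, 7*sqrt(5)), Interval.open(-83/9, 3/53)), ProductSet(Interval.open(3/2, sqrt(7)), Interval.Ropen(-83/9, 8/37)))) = Union(ProductSet({3/2, sqrt(7)}, Interval(-83/9, 3/53)), ProductSet(Interval(3/2, sqrt(7)), {-83/9, 3/53}))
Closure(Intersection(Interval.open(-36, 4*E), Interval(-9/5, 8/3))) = Interval(-9/5, 8/3)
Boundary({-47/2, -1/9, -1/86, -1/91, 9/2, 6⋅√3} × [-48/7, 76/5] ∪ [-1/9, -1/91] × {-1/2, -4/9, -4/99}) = ([-1/9, -1/91] × {-1/2, -4/9, -4/99}) ∪ ({-47/2, -1/9, -1/86, -1/91, 9/2, 6⋅√3} × [-48/7, 76/5])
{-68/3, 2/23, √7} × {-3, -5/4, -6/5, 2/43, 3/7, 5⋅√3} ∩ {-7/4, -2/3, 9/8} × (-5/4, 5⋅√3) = ∅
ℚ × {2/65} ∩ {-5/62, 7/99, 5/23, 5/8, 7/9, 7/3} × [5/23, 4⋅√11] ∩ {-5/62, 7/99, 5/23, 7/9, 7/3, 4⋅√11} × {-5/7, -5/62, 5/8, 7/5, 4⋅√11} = ∅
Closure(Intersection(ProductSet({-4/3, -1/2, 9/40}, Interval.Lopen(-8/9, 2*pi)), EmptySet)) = EmptySet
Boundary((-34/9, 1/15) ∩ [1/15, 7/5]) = ∅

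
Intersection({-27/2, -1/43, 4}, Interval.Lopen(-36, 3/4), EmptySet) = EmptySet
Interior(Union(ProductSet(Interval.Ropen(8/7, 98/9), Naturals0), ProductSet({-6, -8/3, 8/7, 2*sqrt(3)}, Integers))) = EmptySet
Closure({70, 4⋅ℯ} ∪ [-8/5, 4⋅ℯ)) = [-8/5, 4⋅ℯ] ∪ {70}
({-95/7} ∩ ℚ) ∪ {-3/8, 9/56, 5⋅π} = {-95/7, -3/8, 9/56, 5⋅π}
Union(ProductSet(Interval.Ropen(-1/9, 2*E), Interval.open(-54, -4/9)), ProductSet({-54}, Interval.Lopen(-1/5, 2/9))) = Union(ProductSet({-54}, Interval.Lopen(-1/5, 2/9)), ProductSet(Interval.Ropen(-1/9, 2*E), Interval.open(-54, -4/9)))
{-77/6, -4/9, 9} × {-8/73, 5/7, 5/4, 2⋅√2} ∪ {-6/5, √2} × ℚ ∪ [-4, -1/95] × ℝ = ({-6/5, √2} × ℚ) ∪ ([-4, -1/95] × ℝ) ∪ ({-77/6, -4/9, 9} × {-8/73, 5/7, 5/4, 2⋅√2})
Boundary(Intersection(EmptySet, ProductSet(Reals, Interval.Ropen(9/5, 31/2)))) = EmptySet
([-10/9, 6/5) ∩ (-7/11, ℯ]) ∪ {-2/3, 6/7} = {-2/3} ∪ (-7/11, 6/5)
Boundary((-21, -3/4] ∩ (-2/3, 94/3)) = ∅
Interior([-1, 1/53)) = (-1, 1/53)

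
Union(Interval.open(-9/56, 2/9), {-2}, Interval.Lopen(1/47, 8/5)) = Union({-2}, Interval.Lopen(-9/56, 8/5))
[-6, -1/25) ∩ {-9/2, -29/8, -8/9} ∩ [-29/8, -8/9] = {-29/8, -8/9}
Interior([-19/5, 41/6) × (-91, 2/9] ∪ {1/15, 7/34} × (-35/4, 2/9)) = (-19/5, 41/6) × (-91, 2/9)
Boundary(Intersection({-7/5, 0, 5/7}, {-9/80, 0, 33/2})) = {0}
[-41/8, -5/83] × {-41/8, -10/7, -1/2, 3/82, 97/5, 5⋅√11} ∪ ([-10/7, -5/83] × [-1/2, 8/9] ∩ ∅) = [-41/8, -5/83] × {-41/8, -10/7, -1/2, 3/82, 97/5, 5⋅√11}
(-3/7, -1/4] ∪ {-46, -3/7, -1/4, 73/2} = {-46, 73/2} ∪ [-3/7, -1/4]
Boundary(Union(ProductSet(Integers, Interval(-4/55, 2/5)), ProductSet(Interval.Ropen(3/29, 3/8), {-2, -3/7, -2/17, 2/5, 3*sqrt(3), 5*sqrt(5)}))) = Union(ProductSet(Integers, Interval(-4/55, 2/5)), ProductSet(Interval(3/29, 3/8), {-2, -3/7, -2/17, 2/5, 3*sqrt(3), 5*sqrt(5)}))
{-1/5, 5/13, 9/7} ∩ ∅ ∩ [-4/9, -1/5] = ∅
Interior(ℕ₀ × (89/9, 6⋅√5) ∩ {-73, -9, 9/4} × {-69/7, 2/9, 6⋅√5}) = ∅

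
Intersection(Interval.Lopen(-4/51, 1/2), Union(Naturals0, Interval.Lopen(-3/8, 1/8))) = Union(Interval.Lopen(-4/51, 1/8), Range(0, 1, 1))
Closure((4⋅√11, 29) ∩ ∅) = ∅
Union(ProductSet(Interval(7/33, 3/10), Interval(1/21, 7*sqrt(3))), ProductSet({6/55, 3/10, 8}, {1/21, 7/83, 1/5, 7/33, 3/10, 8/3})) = Union(ProductSet({6/55, 3/10, 8}, {1/21, 7/83, 1/5, 7/33, 3/10, 8/3}), ProductSet(Interval(7/33, 3/10), Interval(1/21, 7*sqrt(3))))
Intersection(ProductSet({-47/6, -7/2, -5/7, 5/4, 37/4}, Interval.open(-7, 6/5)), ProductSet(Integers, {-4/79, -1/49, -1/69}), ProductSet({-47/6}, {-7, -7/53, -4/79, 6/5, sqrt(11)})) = EmptySet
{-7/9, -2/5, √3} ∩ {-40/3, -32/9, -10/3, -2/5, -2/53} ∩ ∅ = ∅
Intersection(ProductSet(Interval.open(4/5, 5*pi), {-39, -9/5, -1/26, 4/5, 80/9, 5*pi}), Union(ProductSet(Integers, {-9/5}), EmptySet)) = ProductSet(Range(1, 16, 1), {-9/5})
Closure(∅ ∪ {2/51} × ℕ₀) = {2/51} × ℕ₀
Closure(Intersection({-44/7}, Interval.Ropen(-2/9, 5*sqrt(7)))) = EmptySet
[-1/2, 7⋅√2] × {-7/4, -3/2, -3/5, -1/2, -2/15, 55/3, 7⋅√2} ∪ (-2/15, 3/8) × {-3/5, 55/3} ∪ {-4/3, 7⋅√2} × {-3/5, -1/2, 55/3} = ({-4/3, 7⋅√2} × {-3/5, -1/2, 55/3}) ∪ ([-1/2, 7⋅√2] × {-7/4, -3/2, -3/5, -1/2, -2/15, 55/3, 7⋅√2})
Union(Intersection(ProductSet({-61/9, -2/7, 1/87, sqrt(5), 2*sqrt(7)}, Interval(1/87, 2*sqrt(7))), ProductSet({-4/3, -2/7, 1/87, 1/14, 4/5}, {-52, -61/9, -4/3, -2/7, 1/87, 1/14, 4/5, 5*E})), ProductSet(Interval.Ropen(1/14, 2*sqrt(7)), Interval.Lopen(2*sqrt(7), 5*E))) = Union(ProductSet({-2/7, 1/87}, {1/87, 1/14, 4/5}), ProductSet(Interval.Ropen(1/14, 2*sqrt(7)), Interval.Lopen(2*sqrt(7), 5*E)))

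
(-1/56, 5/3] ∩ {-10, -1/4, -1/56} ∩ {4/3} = ∅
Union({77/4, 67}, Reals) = Reals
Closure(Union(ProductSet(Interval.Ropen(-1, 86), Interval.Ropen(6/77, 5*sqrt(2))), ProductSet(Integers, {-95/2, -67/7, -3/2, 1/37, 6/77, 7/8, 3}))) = Union(ProductSet({-1, 86}, Interval(6/77, 5*sqrt(2))), ProductSet(Integers, {-95/2, -67/7, -3/2, 1/37, 6/77, 7/8, 3}), ProductSet(Interval(-1, 86), {6/77, 5*sqrt(2)}), ProductSet(Interval.Ropen(-1, 86), Interval.Ropen(6/77, 5*sqrt(2))))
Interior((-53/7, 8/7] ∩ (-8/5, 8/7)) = (-8/5, 8/7)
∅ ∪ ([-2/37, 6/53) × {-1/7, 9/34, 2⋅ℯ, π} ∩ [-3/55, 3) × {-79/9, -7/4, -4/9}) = ∅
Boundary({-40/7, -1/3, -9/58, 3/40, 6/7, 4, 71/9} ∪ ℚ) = ℝ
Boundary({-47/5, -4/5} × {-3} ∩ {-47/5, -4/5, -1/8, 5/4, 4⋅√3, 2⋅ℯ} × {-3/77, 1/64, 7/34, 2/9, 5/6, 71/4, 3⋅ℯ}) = ∅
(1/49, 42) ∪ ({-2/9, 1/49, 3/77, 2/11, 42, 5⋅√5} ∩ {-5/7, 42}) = (1/49, 42]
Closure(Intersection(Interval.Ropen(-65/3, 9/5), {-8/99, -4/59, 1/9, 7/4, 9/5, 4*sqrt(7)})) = {-8/99, -4/59, 1/9, 7/4}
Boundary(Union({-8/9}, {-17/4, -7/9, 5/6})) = {-17/4, -8/9, -7/9, 5/6}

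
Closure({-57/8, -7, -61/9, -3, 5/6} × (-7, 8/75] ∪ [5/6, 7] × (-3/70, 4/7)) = ([5/6, 7] × [-3/70, 4/7]) ∪ ({-57/8, -7, -61/9, -3, 5/6} × [-7, 8/75])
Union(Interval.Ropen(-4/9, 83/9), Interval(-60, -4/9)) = Interval.Ropen(-60, 83/9)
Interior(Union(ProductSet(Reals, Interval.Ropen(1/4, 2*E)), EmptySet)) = ProductSet(Reals, Interval.open(1/4, 2*E))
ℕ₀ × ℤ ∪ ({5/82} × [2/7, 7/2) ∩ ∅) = ℕ₀ × ℤ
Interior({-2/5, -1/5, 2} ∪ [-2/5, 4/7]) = (-2/5, 4/7)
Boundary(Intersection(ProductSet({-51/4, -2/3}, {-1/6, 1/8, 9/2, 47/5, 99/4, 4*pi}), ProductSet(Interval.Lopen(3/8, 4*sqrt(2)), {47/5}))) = EmptySet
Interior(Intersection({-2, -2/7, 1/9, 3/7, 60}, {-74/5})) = EmptySet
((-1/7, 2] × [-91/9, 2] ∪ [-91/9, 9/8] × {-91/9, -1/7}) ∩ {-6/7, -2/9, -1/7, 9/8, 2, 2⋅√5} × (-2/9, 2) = ({-6/7, -2/9, -1/7, 9/8} × {-1/7}) ∪ ({9/8, 2} × (-2/9, 2))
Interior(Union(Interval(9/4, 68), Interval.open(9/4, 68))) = Interval.open(9/4, 68)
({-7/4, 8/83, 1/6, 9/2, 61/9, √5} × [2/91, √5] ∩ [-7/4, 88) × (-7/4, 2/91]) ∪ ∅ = {-7/4, 8/83, 1/6, 9/2, 61/9, √5} × {2/91}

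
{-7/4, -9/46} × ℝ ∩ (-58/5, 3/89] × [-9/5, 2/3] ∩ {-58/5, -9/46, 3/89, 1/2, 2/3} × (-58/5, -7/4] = {-9/46} × [-9/5, -7/4]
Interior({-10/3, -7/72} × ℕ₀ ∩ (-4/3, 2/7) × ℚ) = ∅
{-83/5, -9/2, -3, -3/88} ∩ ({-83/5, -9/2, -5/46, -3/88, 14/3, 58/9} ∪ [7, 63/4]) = {-83/5, -9/2, -3/88}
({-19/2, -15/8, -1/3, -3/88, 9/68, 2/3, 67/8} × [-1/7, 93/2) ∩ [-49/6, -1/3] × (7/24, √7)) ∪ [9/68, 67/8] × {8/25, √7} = ({-15/8, -1/3} × (7/24, √7)) ∪ ([9/68, 67/8] × {8/25, √7})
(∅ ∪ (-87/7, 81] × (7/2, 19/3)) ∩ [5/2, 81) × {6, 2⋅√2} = [5/2, 81) × {6}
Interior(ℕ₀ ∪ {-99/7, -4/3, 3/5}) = ∅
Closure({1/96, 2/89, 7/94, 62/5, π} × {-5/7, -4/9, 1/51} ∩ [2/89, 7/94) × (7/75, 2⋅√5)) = ∅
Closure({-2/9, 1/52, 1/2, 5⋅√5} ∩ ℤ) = ∅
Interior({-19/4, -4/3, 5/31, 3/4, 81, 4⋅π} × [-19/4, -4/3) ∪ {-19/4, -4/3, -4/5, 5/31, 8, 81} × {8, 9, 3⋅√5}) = ∅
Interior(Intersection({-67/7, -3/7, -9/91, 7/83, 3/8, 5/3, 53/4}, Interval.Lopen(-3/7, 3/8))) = EmptySet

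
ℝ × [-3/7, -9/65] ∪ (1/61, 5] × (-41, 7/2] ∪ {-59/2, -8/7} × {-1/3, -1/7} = (ℝ × [-3/7, -9/65]) ∪ ((1/61, 5] × (-41, 7/2])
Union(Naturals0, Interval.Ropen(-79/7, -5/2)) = Union(Interval.Ropen(-79/7, -5/2), Naturals0)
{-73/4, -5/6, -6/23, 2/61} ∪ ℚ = ℚ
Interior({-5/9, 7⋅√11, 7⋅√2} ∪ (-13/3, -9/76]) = (-13/3, -9/76)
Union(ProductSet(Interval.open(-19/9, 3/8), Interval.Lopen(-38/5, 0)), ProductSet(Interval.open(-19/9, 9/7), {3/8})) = Union(ProductSet(Interval.open(-19/9, 3/8), Interval.Lopen(-38/5, 0)), ProductSet(Interval.open(-19/9, 9/7), {3/8}))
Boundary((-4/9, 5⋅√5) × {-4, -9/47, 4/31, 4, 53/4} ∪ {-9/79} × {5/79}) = ({-9/79} × {5/79}) ∪ ([-4/9, 5⋅√5] × {-4, -9/47, 4/31, 4, 53/4})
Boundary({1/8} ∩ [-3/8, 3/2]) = {1/8}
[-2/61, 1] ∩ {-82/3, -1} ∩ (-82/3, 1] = ∅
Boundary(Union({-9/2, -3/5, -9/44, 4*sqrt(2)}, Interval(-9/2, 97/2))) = {-9/2, 97/2}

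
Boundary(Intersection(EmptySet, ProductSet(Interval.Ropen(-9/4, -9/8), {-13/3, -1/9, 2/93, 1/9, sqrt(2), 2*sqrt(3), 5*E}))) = EmptySet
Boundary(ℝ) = ∅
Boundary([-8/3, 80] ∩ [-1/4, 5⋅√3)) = {-1/4, 5⋅√3}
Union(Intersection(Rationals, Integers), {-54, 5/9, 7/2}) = Union({5/9, 7/2}, Integers)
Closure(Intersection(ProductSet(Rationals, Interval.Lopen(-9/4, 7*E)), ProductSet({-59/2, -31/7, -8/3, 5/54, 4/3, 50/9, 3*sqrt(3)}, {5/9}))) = ProductSet({-59/2, -31/7, -8/3, 5/54, 4/3, 50/9}, {5/9})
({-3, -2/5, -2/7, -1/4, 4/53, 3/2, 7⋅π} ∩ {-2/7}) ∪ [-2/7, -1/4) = [-2/7, -1/4)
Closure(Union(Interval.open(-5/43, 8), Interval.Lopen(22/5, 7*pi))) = Interval(-5/43, 7*pi)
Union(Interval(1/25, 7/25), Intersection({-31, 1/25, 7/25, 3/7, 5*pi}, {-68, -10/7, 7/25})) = Interval(1/25, 7/25)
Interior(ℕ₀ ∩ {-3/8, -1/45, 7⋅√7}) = ∅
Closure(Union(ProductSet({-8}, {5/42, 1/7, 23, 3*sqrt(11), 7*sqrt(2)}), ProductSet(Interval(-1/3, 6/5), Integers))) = Union(ProductSet({-8}, {5/42, 1/7, 23, 3*sqrt(11), 7*sqrt(2)}), ProductSet(Interval(-1/3, 6/5), Integers))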